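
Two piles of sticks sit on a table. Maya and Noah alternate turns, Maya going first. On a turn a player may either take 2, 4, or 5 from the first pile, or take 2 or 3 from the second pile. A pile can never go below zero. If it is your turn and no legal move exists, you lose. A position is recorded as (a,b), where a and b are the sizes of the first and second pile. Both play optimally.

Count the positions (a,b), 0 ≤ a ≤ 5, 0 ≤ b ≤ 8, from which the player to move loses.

18

Build the W/L table. Terminal = L. A non-terminal position is W if it has a move to some L; otherwise it is L.
Every move lowers a or b (never raises either), so fill the grid row by row in increasing a, and left to right within a row: each cell's successors are then already labelled.
      b=0  b=1  b=2  b=3  b=4  b=5  b=6  b=7  b=8
a=0:    L    L    W    W    W    L    L    W    W
a=1:    L    L    W    W    W    L    L    W    W
a=2:    W    W    L    L    W    W    W    L    L
a=3:    W    W    L    L    W    W    W    L    L
a=4:    W    W    W    W    L    W    W    W    W
a=5:    W    W    W    W    L    W    W    W    W
Cells with no legal move (terminal, hence L): (0,0), (0,1), (1,0), (1,1).
The remaining L cells, each justified by listing all of its moves:
(0,5): L (options (0,3)(W), (0,2)(W) are all W)
(0,6): L (options (0,4)(W), (0,3)(W) are all W)
(1,5): L (options (1,3)(W), (1,2)(W) are all W)
(1,6): L (options (1,4)(W), (1,3)(W) are all W)
(2,2): L (options (0,2)(W), (2,0)(W) are all W)
(2,3): L (options (0,3)(W), (2,1)(W), (2,0)(W) are all W)
(2,7): L (options (0,7)(W), (2,5)(W), (2,4)(W) are all W)
(2,8): L (options (0,8)(W), (2,6)(W), (2,5)(W) are all W)
(3,2): L (options (1,2)(W), (3,0)(W) are all W)
(3,3): L (options (1,3)(W), (3,1)(W), (3,0)(W) are all W)
(3,7): L (options (1,7)(W), (3,5)(W), (3,4)(W) are all W)
(3,8): L (options (1,8)(W), (3,6)(W), (3,5)(W) are all W)
(4,4): L (options (2,4)(W), (0,4)(W), (4,2)(W), (4,1)(W) are all W)
(5,4): L (options (3,4)(W), (1,4)(W), (0,4)(W), (5,2)(W), (5,1)(W) are all W)
Every other cell has at least one move into one of the L cells above, so it is W.
L cells per row: a=0: 4, a=1: 4, a=2: 4, a=3: 4, a=4: 1, a=5: 1; total 18.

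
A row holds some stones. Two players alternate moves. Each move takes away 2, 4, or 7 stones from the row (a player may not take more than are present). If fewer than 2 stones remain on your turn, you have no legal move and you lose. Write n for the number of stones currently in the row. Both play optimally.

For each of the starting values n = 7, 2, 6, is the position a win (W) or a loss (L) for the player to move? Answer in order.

Label each position W (a win for the player to move) or L (a loss). A position with no legal move is L; any other position is W exactly when some move reaches an L, and L when every move reaches a W.
n=0: no move → L
n=1: no move → L
n=2: can move to 0, which is L ⇒ W
n=3: can move to 1, which is L ⇒ W
n=4: can move to 0, which is L ⇒ W
n=5: can move to 1, which is L ⇒ W
n=6: moves to 4(W), 2(W); every one is W ⇒ L
n=7: can move to 0, which is L ⇒ W

7: W, 2: W, 6: L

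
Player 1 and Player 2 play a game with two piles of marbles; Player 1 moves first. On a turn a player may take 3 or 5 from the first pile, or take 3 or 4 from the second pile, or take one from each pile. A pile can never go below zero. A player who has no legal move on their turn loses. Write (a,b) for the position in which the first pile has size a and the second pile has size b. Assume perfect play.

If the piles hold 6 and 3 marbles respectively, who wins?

Compute win/loss labels from the base case upward. A position with no move is L. Any other position is W if it can reach an L in one move, else L.
No move ever increases a pile, so every position that can arise here has a ≤ 6 and b ≤ 3; it is enough to label the cells with 0 ≤ a ≤ 6 and 0 ≤ b ≤ 3.
Every move lowers a or b (never raises either), so fill the grid row by row in increasing a, and left to right within a row: each cell's successors are then already labelled.
      b=0  b=1  b=2  b=3
a=0:    L    L    L    W
a=1:    L    W    W    W
a=2:    L    W    L    W
a=3:    W    W    W    W
a=4:    W    L    L    L
a=5:    W    W    W    W
a=6:    W    L    L    L
Cells with no legal move (terminal, hence L): (0,0), (0,1), (0,2), (1,0), (2,0).
The remaining L cells, each justified by listing all of its moves:
(2,2): the only move is to (1,1)(W), a W ⇒ L
(4,1): moves to (1,1)(W), (3,0)(W); every one is W ⇒ L
(4,2): moves to (1,2)(W), (3,1)(W); every one is W ⇒ L
(4,3): moves to (1,3)(W), (4,0)(W), (3,2)(W); every one is W ⇒ L
(6,1): moves to (3,1)(W), (1,1)(W), (5,0)(W); every one is W ⇒ L
(6,2): moves to (3,2)(W), (1,2)(W), (5,1)(W); every one is W ⇒ L
(6,3): moves to (3,3)(W), (1,3)(W), (6,0)(W), (5,2)(W); every one is W ⇒ L
Every other cell has at least one move into one of the L cells above, so it is W.
The starting position (6,3) is L: whatever Player 1 does, the opponent receives a W position.

Player 2 wins.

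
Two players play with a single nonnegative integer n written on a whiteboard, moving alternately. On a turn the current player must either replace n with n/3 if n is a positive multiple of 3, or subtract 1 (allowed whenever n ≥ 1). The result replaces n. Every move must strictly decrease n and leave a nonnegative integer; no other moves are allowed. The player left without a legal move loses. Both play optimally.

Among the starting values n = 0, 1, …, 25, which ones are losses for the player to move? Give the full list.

0, 2, 4, 7, 9, 11, 13, 15, 17, 19, 22, 24

Compute win/loss labels from the base case upward. A position with no move is L. Any other position is W if it can reach an L in one move, else L.
n=0: no move → L
n=1: W (go to 0, an L position)
n=2: L (sole option 1(W) is W)
n=3: W (go to 2, an L position)
n=4: L (sole option 3(W) is W)
n=5: W (go to 4, an L position)
n=6: W (go to 2, an L position)
n=7: L (sole option 6(W) is W)
n=8: W (go to 7, an L position)
n=9: L (options 3(W), 8(W) are all W)
n=10: W (go to 9, an L position)
n=11: L (sole option 10(W) is W)
n=12: W (go to 4, an L position)
n=13: L (sole option 12(W) is W)
n=14: W (go to 13, an L position)
n=15: L (options 5(W), 14(W) are all W)
n=16: W (go to 15, an L position)
n=17: L (sole option 16(W) is W)
n=18: W (go to 17, an L position)
n=19: L (sole option 18(W) is W)
n=20: W (go to 19, an L position)
n=21: W (go to 7, an L position)
n=22: L (sole option 21(W) is W)
n=23: W (go to 22, an L position)
n=24: L (options 8(W), 23(W) are all W)
n=25: W (go to 24, an L position)
The losing starting values of n are exactly the entries labelled L in this table (12 of them).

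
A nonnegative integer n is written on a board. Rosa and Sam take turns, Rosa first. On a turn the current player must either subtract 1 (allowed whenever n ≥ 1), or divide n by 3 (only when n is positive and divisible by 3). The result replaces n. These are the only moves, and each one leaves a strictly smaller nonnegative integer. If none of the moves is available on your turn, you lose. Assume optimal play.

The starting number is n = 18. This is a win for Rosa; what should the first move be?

Classify positions by backward induction: terminal positions (no move available) are L. From any other position, the mover wins iff some move reaches an L.
n=0: no move → L
n=1: →0(L), so W
n=2: →1(W) only, which is W, so L
n=3: →2(L), so W
n=4: →3(W) only, which is W, so L
n=5: →4(L), so W
n=6: →2(L), so W
n=7: →6(W) only, which is W, so L
n=8: →7(L), so W
n=9: →3(W), 8(W) — all W, so L
n=10: →9(L), so W
n=11: →10(W) only, which is W, so L
n=12: →4(L), so W
n=13: →12(W) only, which is W, so L
n=14: →13(L), so W
n=15: →5(W), 14(W) — all W, so L
n=16: →15(L), so W
n=17: →16(W) only, which is W, so L
n=18: →17(L), so W
From 18, the L positions reachable in one move are: 17.

Move to 17.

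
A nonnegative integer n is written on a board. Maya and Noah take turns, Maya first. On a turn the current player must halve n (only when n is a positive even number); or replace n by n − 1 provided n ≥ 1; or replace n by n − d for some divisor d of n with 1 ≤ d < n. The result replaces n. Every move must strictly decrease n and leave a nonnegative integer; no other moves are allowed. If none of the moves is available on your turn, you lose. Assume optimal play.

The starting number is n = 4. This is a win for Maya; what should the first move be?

Build the W/L table. Terminal = L. A non-terminal position is W if it has a move to some L; otherwise it is L.
n=0: no move → L
n=1: →0(L), so W
n=2: →1(W) only, which is W, so L
n=3: →2(L), so W
n=4: →2(L), so W
From 4, the L positions reachable in one move are: 2.

Move to 2.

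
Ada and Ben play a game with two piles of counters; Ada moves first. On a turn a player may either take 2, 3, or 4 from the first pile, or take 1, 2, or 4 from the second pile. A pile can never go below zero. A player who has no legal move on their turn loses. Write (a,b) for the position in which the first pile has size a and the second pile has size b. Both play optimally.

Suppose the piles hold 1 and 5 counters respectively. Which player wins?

Label each position W (a win for the player to move) or L (a loss). A position with no legal move is L; any other position is W exactly when some move reaches an L, and L when every move reaches a W.
No move ever increases a pile, so every position that can arise here has a ≤ 1 and b ≤ 5; it is enough to label the cells with 0 ≤ a ≤ 1 and 0 ≤ b ≤ 5.
Every move lowers a or b (never raises either), so fill the grid row by row in increasing a, and left to right within a row: each cell's successors are then already labelled.
      b=0  b=1  b=2  b=3  b=4  b=5
a=0:    L    W    W    L    W    W
a=1:    L    W    W    L    W    W
Cells with no legal move (terminal, hence L): (0,0), (1,0).
The remaining L cells, each justified by listing all of its moves:
(0,3): →(0,2)(W), (0,1)(W) — all W, so L
(1,3): →(1,2)(W), (1,1)(W) — all W, so L
Every other cell has at least one move into one of the L cells above, so it is W.
From (1,5) Ada can move to (1,3), reaching an L position.

Ada wins.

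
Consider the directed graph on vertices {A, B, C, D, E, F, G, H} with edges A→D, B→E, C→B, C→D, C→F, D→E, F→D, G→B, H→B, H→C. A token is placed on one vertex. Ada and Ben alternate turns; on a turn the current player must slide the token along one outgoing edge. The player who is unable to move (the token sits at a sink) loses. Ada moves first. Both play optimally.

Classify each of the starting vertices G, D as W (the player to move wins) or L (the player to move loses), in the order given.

G: L, D: W

Work bottom-up. With no move the player to move loses. Otherwise the position is W if at least one move leads to an L position for the opponent, and L if every move leads to a W.
Every edge goes from a vertex to one that appears earlier in the order E, D, F, B, A, C, G, H, so processing vertices in that order labels each vertex after all of its successors.
E: no outgoing edge → L
D: can move to E, which is L ⇒ W
F: the only move is to D(W), a W ⇒ L
B: can move to E, which is L ⇒ W
A: the only move is to D(W), a W ⇒ L
C: can move to F, which is L ⇒ W
G: the only move is to B(W), a W ⇒ L
H: moves to C(W), B(W); every one is W ⇒ L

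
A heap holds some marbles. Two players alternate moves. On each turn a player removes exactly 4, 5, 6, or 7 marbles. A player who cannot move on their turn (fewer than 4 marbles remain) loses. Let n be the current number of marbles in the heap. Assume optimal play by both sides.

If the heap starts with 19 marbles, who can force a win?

The first player wins.

Classify positions by backward induction: terminal positions (no move available) are L. From any other position, the mover wins iff some move reaches an L.
n=0: no move → L
n=1: no move → L
n=2: no move → L
n=3: no move → L
n=4: can move to 0, which is L ⇒ W
n=5: can move to 1, which is L ⇒ W
n=6: can move to 2, which is L ⇒ W
n=7: can move to 3, which is L ⇒ W
n=8: can move to 3, which is L ⇒ W
n=9: can move to 3, which is L ⇒ W
n=10: can move to 3, which is L ⇒ W
n=11: moves to 7(W), 6(W), 5(W), 4(W); every one is W ⇒ L
n=12: moves to 8(W), 7(W), 6(W), 5(W); every one is W ⇒ L
n=13: moves to 9(W), 8(W), 7(W), 6(W); every one is W ⇒ L
n=14: moves to 10(W), 9(W), 8(W), 7(W); every one is W ⇒ L
n=15: can move to 11, which is L ⇒ W
n=16: can move to 12, which is L ⇒ W
n=17: can move to 13, which is L ⇒ W
n=18: can move to 14, which is L ⇒ W
n=19: can move to 14, which is L ⇒ W
From 19 the player to move can remove 5, leaving 14, reaching an L position.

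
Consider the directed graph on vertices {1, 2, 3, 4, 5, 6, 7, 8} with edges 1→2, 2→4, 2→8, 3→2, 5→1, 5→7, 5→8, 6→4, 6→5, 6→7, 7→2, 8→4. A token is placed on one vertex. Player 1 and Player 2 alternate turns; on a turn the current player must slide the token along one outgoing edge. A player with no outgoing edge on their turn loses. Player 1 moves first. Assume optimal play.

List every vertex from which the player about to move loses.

Work bottom-up. With no move the player to move loses. Otherwise the position is W if at least one move leads to an L position for the opponent, and L if every move leads to a W.
Every edge goes from a vertex to one that appears earlier in the order 4, 8, 2, 7, 1, 5, 3, 6, so processing vertices in that order labels each vertex after all of its successors.
4: no outgoing edge → L
8: →4(L), so W
2: →4(L), so W
7: →2(W) only, which is W, so L
1: →2(W) only, which is W, so L
5: →1(L), so W
3: →2(W) only, which is W, so L
6: →7(L), so W
Reading off the rows marked L gives the requested list; there are 4 such vertices.

1, 3, 4, 7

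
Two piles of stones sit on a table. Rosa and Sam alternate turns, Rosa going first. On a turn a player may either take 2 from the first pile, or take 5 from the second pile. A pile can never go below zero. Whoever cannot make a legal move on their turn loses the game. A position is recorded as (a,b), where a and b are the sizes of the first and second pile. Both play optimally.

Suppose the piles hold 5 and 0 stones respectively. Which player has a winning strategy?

Sam wins.

Work bottom-up. With no move the player to move loses. Otherwise the position is W if at least one move leads to an L position for the opponent, and L if every move leads to a W.
No move ever increases a pile, so every position that can arise here has a ≤ 5 and b ≤ 0; it is enough to label the cells with 0 ≤ a ≤ 5 and 0 ≤ b ≤ 0.
Every move lowers a or b (never raises either), so fill the grid row by row in increasing a, and left to right within a row: each cell's successors are then already labelled.
      b=0
a=0:    L
a=1:    L
a=2:    W
a=3:    W
a=4:    L
a=5:    L
Cells with no legal move (terminal, hence L): (0,0), (1,0).
The remaining L cells, each justified by listing all of its moves:
(4,0): L (sole option (2,0)(W) is W)
(5,0): L (sole option (3,0)(W) is W)
Every other cell has at least one move into one of the L cells above, so it is W.
The starting position (5,0) is L: whatever Rosa does, the opponent receives a W position.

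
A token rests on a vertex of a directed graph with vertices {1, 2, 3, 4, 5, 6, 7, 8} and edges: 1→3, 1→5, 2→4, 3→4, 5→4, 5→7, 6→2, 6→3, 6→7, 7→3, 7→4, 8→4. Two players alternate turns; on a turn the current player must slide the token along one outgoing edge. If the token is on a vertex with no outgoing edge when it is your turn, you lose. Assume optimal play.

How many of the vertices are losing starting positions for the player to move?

3

Use the standard recursion: the mover loses at a terminal position; elsewhere, the mover wins exactly when some move hands the opponent an L position.
Every edge goes from a vertex to one that appears earlier in the order 4, 3, 7, 2, 6, 5, 1, 8, so processing vertices in that order labels each vertex after all of its successors.
4: no outgoing edge → L
3: reaches L-position 4 → W
7: reaches L-position 4 → W
2: reaches L-position 4 → W
6: only reaches 2(W), 7(W), 3(W), all W → L
5: reaches L-position 4 → W
1: only reaches 5(W), 3(W), all W → L
8: reaches L-position 4 → W
The L vertices are 1, 4, 6; that is 3 in all.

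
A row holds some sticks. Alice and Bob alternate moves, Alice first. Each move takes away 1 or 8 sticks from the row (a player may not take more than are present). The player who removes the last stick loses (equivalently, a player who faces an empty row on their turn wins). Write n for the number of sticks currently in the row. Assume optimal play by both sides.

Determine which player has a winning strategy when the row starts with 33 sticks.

Alice wins.

Build the W/L table. Terminal = W. A non-terminal position is W if it has a move to some L; otherwise it is L.
n=0: no move; the opponent has just taken the last stick and therefore loses → W
n=1: →0(W) only, which is W, so L
n=2: →1(L), so W
n=3: →2(W) only, which is W, so L
n=4: →3(L), so W
n=5: →4(W) only, which is W, so L
n=6: →5(L), so W
n=7: →6(W) only, which is W, so L
n=8: →7(L), so W
n=9: →1(L), so W
n=10: →9(W), 2(W) — all W, so L
n=11: →10(L), so W
n=12: →11(W), 4(W) — all W, so L
n=13: →12(L), so W
n=14: →13(W), 6(W) — all W, so L
n=15: →14(L), so W
n=16: →15(W), 8(W) — all W, so L
n=17: →16(L), so W
n=18: →10(L), so W
n=19: →18(W), 11(W) — all W, so L
n=20: →19(L), so W
n=21: →20(W), 13(W) — all W, so L
n=22: →21(L), so W
n=23: →22(W), 15(W) — all W, so L
n=24: →23(L), so W
n=25: →24(W), 17(W) — all W, so L
n=26: →25(L), so W
n=27: →19(L), so W
n=28: →27(W), 20(W) — all W, so L
n=29: →28(L), so W
n=30: →29(W), 22(W) — all W, so L
n=31: →30(L), so W
n=32: →31(W), 24(W) — all W, so L
n=33: →32(L), so W
From 33 Alice can remove 1, leaving 32, reaching an L position.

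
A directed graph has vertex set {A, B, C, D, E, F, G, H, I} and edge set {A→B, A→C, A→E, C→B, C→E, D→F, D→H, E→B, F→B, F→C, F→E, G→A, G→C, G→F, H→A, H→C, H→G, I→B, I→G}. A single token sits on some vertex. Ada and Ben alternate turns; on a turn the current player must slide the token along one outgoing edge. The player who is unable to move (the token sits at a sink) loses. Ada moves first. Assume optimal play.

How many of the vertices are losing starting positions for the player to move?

3

Use the standard recursion: the mover loses at a terminal position; elsewhere, the mover wins exactly when some move hands the opponent an L position.
Every edge goes from a vertex to one that appears earlier in the order B, E, C, F, A, G, H, D, I, so processing vertices in that order labels each vertex after all of its successors.
B: no outgoing edge → L
E: W (go to B, an L position)
C: W (go to B, an L position)
F: W (go to B, an L position)
A: W (go to B, an L position)
G: L (options A(W), F(W), C(W) are all W)
H: W (go to G, an L position)
D: L (options H(W), F(W) are all W)
I: W (go to G, an L position)
The L vertices are B, D, G; that is 3 in all.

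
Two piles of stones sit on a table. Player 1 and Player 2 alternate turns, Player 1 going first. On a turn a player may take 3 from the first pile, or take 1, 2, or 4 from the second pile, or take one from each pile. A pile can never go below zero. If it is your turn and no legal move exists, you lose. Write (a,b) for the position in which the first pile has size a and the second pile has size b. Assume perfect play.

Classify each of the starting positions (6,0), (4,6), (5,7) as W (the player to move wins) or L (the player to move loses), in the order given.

(6,0): L, (4,6): W, (5,7): L

Build the W/L table. Terminal = L. A non-terminal position is W if it has a move to some L; otherwise it is L.
No move ever increases a pile, so every position that can arise here has a ≤ 6 and b ≤ 7; it is enough to label the cells with 0 ≤ a ≤ 6 and 0 ≤ b ≤ 7.
Every move lowers a or b (never raises either), so fill the grid row by row in increasing a, and left to right within a row: each cell's successors are then already labelled.
      b=0  b=1  b=2  b=3  b=4  b=5  b=6  b=7
a=0:    L    W    W    L    W    W    L    W
a=1:    L    W    W    L    W    W    L    W
a=2:    L    W    W    L    W    W    L    W
a=3:    W    W    L    W    W    L    W    W
a=4:    W    L    W    W    L    W    W    L
a=5:    W    L    W    W    L    W    W    L
a=6:    L    W    W    L    W    W    L    W
Cells with no legal move (terminal, hence L): (0,0), (1,0), (2,0).
The remaining L cells, each justified by listing all of its moves:
(0,3): →(0,2)(W), (0,1)(W) — all W, so L
(0,6): →(0,5)(W), (0,4)(W), (0,2)(W) — all W, so L
(1,3): →(1,2)(W), (1,1)(W), (0,2)(W) — all W, so L
(1,6): →(1,5)(W), (1,4)(W), (1,2)(W), (0,5)(W) — all W, so L
(2,3): →(2,2)(W), (2,1)(W), (1,2)(W) — all W, so L
(2,6): →(2,5)(W), (2,4)(W), (2,2)(W), (1,5)(W) — all W, so L
(3,2): →(0,2)(W), (3,1)(W), (3,0)(W), (2,1)(W) — all W, so L
(3,5): →(0,5)(W), (3,4)(W), (3,3)(W), (3,1)(W), (2,4)(W) — all W, so L
(4,1): →(1,1)(W), (4,0)(W), (3,0)(W) — all W, so L
(4,4): →(1,4)(W), (4,3)(W), (4,2)(W), (4,0)(W), (3,3)(W) — all W, so L
(4,7): →(1,7)(W), (4,6)(W), (4,5)(W), (4,3)(W), (3,6)(W) — all W, so L
(5,1): →(2,1)(W), (5,0)(W), (4,0)(W) — all W, so L
(5,4): →(2,4)(W), (5,3)(W), (5,2)(W), (5,0)(W), (4,3)(W) — all W, so L
(5,7): →(2,7)(W), (5,6)(W), (5,5)(W), (5,3)(W), (4,6)(W) — all W, so L
(6,0): →(3,0)(W) only, which is W, so L
(6,3): →(3,3)(W), (6,2)(W), (6,1)(W), (5,2)(W) — all W, so L
(6,6): →(3,6)(W), (6,5)(W), (6,4)(W), (6,2)(W), (5,5)(W) — all W, so L
Every other cell has at least one move into one of the L cells above, so it is W.
(6,0): one of the L cells justified above, so L
(4,6): the move to (1,6) reaches an L cell, so W
(5,7): one of the L cells justified above, so L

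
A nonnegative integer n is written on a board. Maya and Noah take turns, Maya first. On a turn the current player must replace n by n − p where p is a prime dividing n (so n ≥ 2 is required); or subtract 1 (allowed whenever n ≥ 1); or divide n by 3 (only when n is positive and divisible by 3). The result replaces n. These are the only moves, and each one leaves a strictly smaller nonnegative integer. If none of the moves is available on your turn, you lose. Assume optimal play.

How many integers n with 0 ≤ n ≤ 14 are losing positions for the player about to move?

Classify positions by backward induction: terminal positions (no move available) are L. From any other position, the mover wins iff some move reaches an L.
n=0: no move → L
n=1: W (go to 0, an L position)
n=2: W (go to 0, an L position)
n=3: W (go to 0, an L position)
n=4: L (options 2(W), 3(W) are all W)
n=5: W (go to 0, an L position)
n=6: W (go to 4, an L position)
n=7: W (go to 0, an L position)
n=8: L (options 6(W), 7(W) are all W)
n=9: W (go to 8, an L position)
n=10: W (go to 8, an L position)
n=11: W (go to 0, an L position)
n=12: W (go to 4, an L position)
n=13: W (go to 0, an L position)
n=14: L (options 7(W), 12(W), 13(W) are all W)
L entries with 0 ≤ n ≤ 14: n = 0, 4, 8, 14; that makes 4.

4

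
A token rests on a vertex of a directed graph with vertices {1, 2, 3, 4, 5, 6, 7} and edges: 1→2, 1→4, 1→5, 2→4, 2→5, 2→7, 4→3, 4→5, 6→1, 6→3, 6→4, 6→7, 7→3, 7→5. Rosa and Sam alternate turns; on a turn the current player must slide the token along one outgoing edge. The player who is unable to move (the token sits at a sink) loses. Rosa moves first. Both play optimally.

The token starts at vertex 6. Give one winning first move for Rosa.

Work bottom-up. With no move the player to move loses. Otherwise the position is W if at least one move leads to an L position for the opponent, and L if every move leads to a W.
Every edge goes from a vertex to one that appears earlier in the order 5, 3, 4, 7, 2, 1, 6, so processing vertices in that order labels each vertex after all of its successors.
5: no outgoing edge → L
3: no outgoing edge → L
4: →3(L), so W
7: →3(L), so W
2: →5(L), so W
1: →5(L), so W
6: →3(L), so W
From 6, the L positions reachable in one move are: 3.

Move to 3.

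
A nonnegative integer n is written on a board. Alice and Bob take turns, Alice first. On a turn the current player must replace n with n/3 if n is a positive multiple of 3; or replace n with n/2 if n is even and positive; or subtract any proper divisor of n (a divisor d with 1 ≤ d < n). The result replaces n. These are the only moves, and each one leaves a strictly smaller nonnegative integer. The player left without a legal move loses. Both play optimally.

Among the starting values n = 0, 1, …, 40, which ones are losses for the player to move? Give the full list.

Classify positions by backward induction: terminal positions (no move available) are L. From any other position, the mover wins iff some move reaches an L.
n=0: no move → L
n=1: no move → L
n=2: →1(L), so W
n=3: →1(L), so W
n=4: →2(W), 3(W) — all W, so L
n=5: →4(L), so W
n=6: →4(L), so W
n=7: →6(W) only, which is W, so L
n=8: →4(L), so W
n=9: →3(W), 6(W), 8(W) — all W, so L
n=10: →9(L), so W
n=11: →10(W) only, which is W, so L
n=12: →4(L), so W
n=13: →12(W) only, which is W, so L
n=14: →7(L), so W
n=15: →5(W), 10(W), 12(W), 14(W) — all W, so L
n=16: →15(L), so W
n=17: →16(W) only, which is W, so L
n=18: →9(L), so W
n=19: →18(W) only, which is W, so L
n=20: →15(L), so W
n=21: →7(L), so W
n=22: →11(L), so W
n=23: →22(W) only, which is W, so L
n=24: →23(L), so W
n=25: →20(W), 24(W) — all W, so L
n=26: →13(L), so W
n=27: →9(L), so W
n=28: →14(W), 21(W), 24(W), 26(W), 27(W) — all W, so L
n=29: →28(L), so W
n=30: →15(L), so W
n=31: →30(W) only, which is W, so L
n=32: →28(L), so W
n=33: →11(L), so W
n=34: →17(L), so W
n=35: →28(L), so W
n=36: →12(W), 18(W), 24(W), 27(W), 30(W), 32(W), 33(W), 34(W), 35(W) — all W, so L
n=37: →36(L), so W
n=38: →19(L), so W
n=39: →13(L), so W
n=40: →36(L), so W
The losing starting values of n are exactly the entries labelled L in this table (15 of them).

0, 1, 4, 7, 9, 11, 13, 15, 17, 19, 23, 25, 28, 31, 36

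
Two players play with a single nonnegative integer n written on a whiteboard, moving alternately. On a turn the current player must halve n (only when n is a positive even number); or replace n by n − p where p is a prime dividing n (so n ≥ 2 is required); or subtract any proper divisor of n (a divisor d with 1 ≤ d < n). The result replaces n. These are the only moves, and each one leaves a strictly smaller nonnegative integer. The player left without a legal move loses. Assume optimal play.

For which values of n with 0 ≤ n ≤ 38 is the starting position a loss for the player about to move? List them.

0, 1, 4, 9, 14, 20, 26, 32, 35, 38

Classify positions by backward induction: terminal positions (no move available) are L. From any other position, the mover wins iff some move reaches an L.
n=0: no move → L
n=1: no move → L
n=2: →0(L), so W
n=3: →0(L), so W
n=4: →2(W), 3(W) — all W, so L
n=5: →0(L), so W
n=6: →4(L), so W
n=7: →0(L), so W
n=8: →4(L), so W
n=9: →6(W), 8(W) — all W, so L
n=10: →9(L), so W
n=11: →0(L), so W
n=12: →9(L), so W
n=13: →0(L), so W
n=14: →7(W), 12(W), 13(W) — all W, so L
n=15: →14(L), so W
n=16: →14(L), so W
n=17: →0(L), so W
n=18: →9(L), so W
n=19: →0(L), so W
n=20: →10(W), 15(W), 16(W), 18(W), 19(W) — all W, so L
n=21: →14(L), so W
n=22: →20(L), so W
n=23: →0(L), so W
n=24: →20(L), so W
n=25: →20(L), so W
n=26: →13(W), 24(W), 25(W) — all W, so L
n=27: →26(L), so W
n=28: →14(L), so W
n=29: →0(L), so W
n=30: →20(L), so W
n=31: →0(L), so W
n=32: →16(W), 24(W), 28(W), 30(W), 31(W) — all W, so L
n=33: →32(L), so W
n=34: →32(L), so W
n=35: →28(W), 30(W), 34(W) — all W, so L
n=36: →32(L), so W
n=37: →0(L), so W
n=38: →19(W), 36(W), 37(W) — all W, so L
The losing starting values of n are exactly the entries labelled L in this table (10 of them).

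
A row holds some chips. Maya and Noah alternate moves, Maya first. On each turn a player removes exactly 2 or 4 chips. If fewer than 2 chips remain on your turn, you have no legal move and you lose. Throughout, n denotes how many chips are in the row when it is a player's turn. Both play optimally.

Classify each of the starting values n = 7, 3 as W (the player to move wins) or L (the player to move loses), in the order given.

7: L, 3: W

Build the W/L table. Terminal = L. A non-terminal position is W if it has a move to some L; otherwise it is L.
n=0: no move → L
n=1: no move → L
n=2: W (go to 0, an L position)
n=3: W (go to 1, an L position)
n=4: W (go to 0, an L position)
n=5: W (go to 1, an L position)
n=6: L (options 4(W), 2(W) are all W)
n=7: L (options 5(W), 3(W) are all W)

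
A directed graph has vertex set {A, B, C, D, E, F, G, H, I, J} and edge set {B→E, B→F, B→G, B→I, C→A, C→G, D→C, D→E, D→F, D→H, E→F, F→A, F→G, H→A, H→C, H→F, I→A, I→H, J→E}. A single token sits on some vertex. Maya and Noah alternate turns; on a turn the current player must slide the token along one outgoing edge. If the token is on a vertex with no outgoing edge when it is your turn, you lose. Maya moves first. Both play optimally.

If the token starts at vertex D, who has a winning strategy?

Use the standard recursion: the mover loses at a terminal position; elsewhere, the mover wins exactly when some move hands the opponent an L position.
Every edge goes from a vertex to one that appears earlier in the order G, A, C, F, E, H, I, D, J, B, so processing vertices in that order labels each vertex after all of its successors.
G: no outgoing edge → L
A: no outgoing edge → L
C: →A(L), so W
F: →A(L), so W
E: →F(W) only, which is W, so L
H: →A(L), so W
I: →A(L), so W
D: →E(L), so W
J: →E(L), so W
B: →E(L), so W
From D Maya can move to E, reaching an L position.

Maya wins.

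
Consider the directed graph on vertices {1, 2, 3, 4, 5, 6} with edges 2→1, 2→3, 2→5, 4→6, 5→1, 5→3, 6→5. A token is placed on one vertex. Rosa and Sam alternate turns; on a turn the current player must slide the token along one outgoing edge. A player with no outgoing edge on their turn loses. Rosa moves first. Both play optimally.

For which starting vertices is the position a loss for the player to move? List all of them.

Label each position W (a win for the player to move) or L (a loss). A position with no legal move is L; any other position is W exactly when some move reaches an L, and L when every move reaches a W.
Every edge goes from a vertex to one that appears earlier in the order 3, 1, 5, 6, 2, 4, so processing vertices in that order labels each vertex after all of its successors.
3: no outgoing edge → L
1: no outgoing edge → L
5: W (go to 1, an L position)
6: L (sole option 5(W) is W)
2: W (go to 1, an L position)
4: W (go to 6, an L position)
The losing starting vertices are exactly the entries labelled L in this table (3 of them).

1, 3, 6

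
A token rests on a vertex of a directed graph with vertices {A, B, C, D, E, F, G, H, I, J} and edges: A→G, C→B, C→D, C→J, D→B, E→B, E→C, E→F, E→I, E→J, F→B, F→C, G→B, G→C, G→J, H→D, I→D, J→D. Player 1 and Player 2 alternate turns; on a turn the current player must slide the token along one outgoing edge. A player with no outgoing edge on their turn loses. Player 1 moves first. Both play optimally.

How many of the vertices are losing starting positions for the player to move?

Build the W/L table. Terminal = L. A non-terminal position is W if it has a move to some L; otherwise it is L.
Every edge goes from a vertex to one that appears earlier in the order B, D, J, C, G, H, F, I, E, A, so processing vertices in that order labels each vertex after all of its successors.
B: no outgoing edge → L
D: reaches L-position B → W
J: only reaches D(W), which is W → L
C: reaches L-position J → W
G: reaches L-position J → W
H: only reaches D(W), which is W → L
F: reaches L-position B → W
I: only reaches D(W), which is W → L
E: reaches L-position I → W
A: only reaches G(W), which is W → L
The L vertices are A, B, H, I, J; that is 5 in all.

5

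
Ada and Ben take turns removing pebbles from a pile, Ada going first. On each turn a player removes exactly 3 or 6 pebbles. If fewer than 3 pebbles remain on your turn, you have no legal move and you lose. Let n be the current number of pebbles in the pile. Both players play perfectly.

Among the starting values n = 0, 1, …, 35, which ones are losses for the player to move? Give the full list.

0, 1, 2, 9, 10, 11, 18, 19, 20, 27, 28, 29

Use the standard recursion: the mover loses at a terminal position; elsewhere, the mover wins exactly when some move hands the opponent an L position.
n=0: no move → L
n=1: no move → L
n=2: no move → L
n=3: reaches L-position 0 → W
n=4: reaches L-position 1 → W
n=5: reaches L-position 2 → W
n=6: reaches L-position 0 → W
n=7: reaches L-position 1 → W
n=8: reaches L-position 2 → W
n=9: only reaches 6(W), 3(W), all W → L
n=10: only reaches 7(W), 4(W), all W → L
n=11: only reaches 8(W), 5(W), all W → L
n=12: reaches L-position 9 → W
n=13: reaches L-position 10 → W
n=14: reaches L-position 11 → W
n=15: reaches L-position 9 → W
n=16: reaches L-position 10 → W
n=17: reaches L-position 11 → W
n=18: only reaches 15(W), 12(W), all W → L
n=19: only reaches 16(W), 13(W), all W → L
n=20: only reaches 17(W), 14(W), all W → L
n=21: reaches L-position 18 → W
n=22: reaches L-position 19 → W
n=23: reaches L-position 20 → W
n=24: reaches L-position 18 → W
n=25: reaches L-position 19 → W
n=26: reaches L-position 20 → W
n=27: only reaches 24(W), 21(W), all W → L
n=28: only reaches 25(W), 22(W), all W → L
n=29: only reaches 26(W), 23(W), all W → L
n=30: reaches L-position 27 → W
n=31: reaches L-position 28 → W
n=32: reaches L-position 29 → W
n=33: reaches L-position 27 → W
n=34: reaches L-position 28 → W
n=35: reaches L-position 29 → W
Reading off the rows marked L gives the requested list; there are 12 such values of n.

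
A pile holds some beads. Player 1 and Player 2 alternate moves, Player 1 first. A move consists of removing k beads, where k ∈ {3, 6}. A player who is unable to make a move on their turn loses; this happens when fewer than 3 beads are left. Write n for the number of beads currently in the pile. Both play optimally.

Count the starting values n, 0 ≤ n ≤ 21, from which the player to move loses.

Positions with no move are L. A position that does have a move is losing for the player to move precisely when every available move leads to a winning position for the opponent. Fill in the labels:
n=0: no move → L
n=1: no move → L
n=2: no move → L
n=3: can move to 0, which is L ⇒ W
n=4: can move to 1, which is L ⇒ W
n=5: can move to 2, which is L ⇒ W
n=6: can move to 0, which is L ⇒ W
n=7: can move to 1, which is L ⇒ W
n=8: can move to 2, which is L ⇒ W
n=9: moves to 6(W), 3(W); every one is W ⇒ L
n=10: moves to 7(W), 4(W); every one is W ⇒ L
n=11: moves to 8(W), 5(W); every one is W ⇒ L
n=12: can move to 9, which is L ⇒ W
n=13: can move to 10, which is L ⇒ W
n=14: can move to 11, which is L ⇒ W
n=15: can move to 9, which is L ⇒ W
n=16: can move to 10, which is L ⇒ W
n=17: can move to 11, which is L ⇒ W
n=18: moves to 15(W), 12(W); every one is W ⇒ L
n=19: moves to 16(W), 13(W); every one is W ⇒ L
n=20: moves to 17(W), 14(W); every one is W ⇒ L
n=21: can move to 18, which is L ⇒ W
L entries with 0 ≤ n ≤ 21: n = 0, 1, 2, 9, 10, 11, 18, 19, 20; that makes 9.

9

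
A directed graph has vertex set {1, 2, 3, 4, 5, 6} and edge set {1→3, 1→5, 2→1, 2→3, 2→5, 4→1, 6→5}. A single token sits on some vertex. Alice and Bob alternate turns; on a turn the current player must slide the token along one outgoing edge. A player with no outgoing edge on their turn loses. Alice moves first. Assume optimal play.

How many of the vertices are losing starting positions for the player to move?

3

Positions with no move are L. A position that does have a move is losing for the player to move precisely when every available move leads to a winning position for the opponent. Fill in the labels:
Every edge goes from a vertex to one that appears earlier in the order 5, 3, 6, 1, 4, 2, so processing vertices in that order labels each vertex after all of its successors.
5: no outgoing edge → L
3: no outgoing edge → L
6: →5(L), so W
1: →3(L), so W
4: →1(W) only, which is W, so L
2: →3(L), so W
The L vertices are 3, 4, 5; that is 3 in all.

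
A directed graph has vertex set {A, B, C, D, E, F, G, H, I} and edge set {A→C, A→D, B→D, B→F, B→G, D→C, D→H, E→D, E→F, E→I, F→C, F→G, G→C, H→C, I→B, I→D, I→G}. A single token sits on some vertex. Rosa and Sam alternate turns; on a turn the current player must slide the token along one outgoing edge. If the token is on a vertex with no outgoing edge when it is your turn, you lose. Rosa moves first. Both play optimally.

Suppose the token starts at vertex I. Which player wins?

Rosa wins.

Classify positions by backward induction: terminal positions (no move available) are L. From any other position, the mover wins iff some move reaches an L.
Every edge goes from a vertex to one that appears earlier in the order C, G, F, H, D, B, I, A, E, so processing vertices in that order labels each vertex after all of its successors.
C: no outgoing edge → L
G: W (go to C, an L position)
F: W (go to C, an L position)
H: W (go to C, an L position)
D: W (go to C, an L position)
B: L (options D(W), F(W), G(W) are all W)
I: W (go to B, an L position)
A: W (go to C, an L position)
E: L (options I(W), D(W), F(W) are all W)
The starting position I is W: Rosa should move to B, handing over an L position.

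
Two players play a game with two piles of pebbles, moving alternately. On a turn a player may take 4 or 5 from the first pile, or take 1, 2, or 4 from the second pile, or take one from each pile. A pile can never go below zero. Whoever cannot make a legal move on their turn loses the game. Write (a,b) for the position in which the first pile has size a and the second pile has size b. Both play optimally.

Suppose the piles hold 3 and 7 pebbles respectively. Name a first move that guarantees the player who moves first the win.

Move to (3,6).

Classify positions by backward induction: terminal positions (no move available) are L. From any other position, the mover wins iff some move reaches an L.
No move ever increases a pile, so every position that can arise here has a ≤ 3 and b ≤ 7; it is enough to label the cells with 0 ≤ a ≤ 3 and 0 ≤ b ≤ 7.
Every move lowers a or b (never raises either), so fill the grid row by row in increasing a, and left to right within a row: each cell's successors are then already labelled.
      b=0  b=1  b=2  b=3  b=4  b=5  b=6  b=7
a=0:    L    W    W    L    W    W    L    W
a=1:    L    W    W    L    W    W    L    W
a=2:    L    W    W    L    W    W    L    W
a=3:    L    W    W    L    W    W    L    W
Cells with no legal move (terminal, hence L): (0,0), (1,0), (2,0), (3,0).
The remaining L cells, each justified by listing all of its moves:
(0,3): →(0,2)(W), (0,1)(W) — all W, so L
(0,6): →(0,5)(W), (0,4)(W), (0,2)(W) — all W, so L
(1,3): →(1,2)(W), (1,1)(W), (0,2)(W) — all W, so L
(1,6): →(1,5)(W), (1,4)(W), (1,2)(W), (0,5)(W) — all W, so L
(2,3): →(2,2)(W), (2,1)(W), (1,2)(W) — all W, so L
(2,6): →(2,5)(W), (2,4)(W), (2,2)(W), (1,5)(W) — all W, so L
(3,3): →(3,2)(W), (3,1)(W), (2,2)(W) — all W, so L
(3,6): →(3,5)(W), (3,4)(W), (3,2)(W), (2,5)(W) — all W, so L
Every other cell has at least one move into one of the L cells above, so it is W.
From (3,7), the L positions reachable in one move are: (3,6), (3,3), (2,6). Any move reaching one of these is winning.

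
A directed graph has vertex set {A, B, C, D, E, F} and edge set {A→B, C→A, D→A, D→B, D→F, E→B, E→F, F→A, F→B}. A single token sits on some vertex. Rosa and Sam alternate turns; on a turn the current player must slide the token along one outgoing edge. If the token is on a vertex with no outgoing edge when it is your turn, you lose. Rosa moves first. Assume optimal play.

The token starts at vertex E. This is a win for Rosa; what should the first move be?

Move to B.

Work bottom-up. With no move the player to move loses. Otherwise the position is W if at least one move leads to an L position for the opponent, and L if every move leads to a W.
Every edge goes from a vertex to one that appears earlier in the order B, A, F, E, D, C, so processing vertices in that order labels each vertex after all of its successors.
B: no outgoing edge → L
A: →B(L), so W
F: →B(L), so W
E: →B(L), so W
D: →B(L), so W
C: →A(W) only, which is W, so L
From E, the L positions reachable in one move are: B.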